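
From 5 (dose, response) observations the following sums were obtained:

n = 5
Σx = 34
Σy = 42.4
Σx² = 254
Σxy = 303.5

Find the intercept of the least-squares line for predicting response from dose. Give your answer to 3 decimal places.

Sxx = Σx² − (Σx)²/n = 254 − 231.2 = 22.8
Sxy = Σxy − (Σx)(Σy)/n = 303.5 − 288.32 = 15.18
b = Sxy/Sxx = 15.18/22.8 = 0.665789
a = ȳ − b·x̄ = 8.48 − 0.665789·6.8 = 3.952632

3.953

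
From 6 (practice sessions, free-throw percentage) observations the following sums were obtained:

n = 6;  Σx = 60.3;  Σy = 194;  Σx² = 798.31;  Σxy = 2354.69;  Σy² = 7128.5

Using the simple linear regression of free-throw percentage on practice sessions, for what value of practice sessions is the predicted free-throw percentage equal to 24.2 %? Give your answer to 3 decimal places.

6.188

Sxx = Σx² − (Σx)²/n = 798.31 − 606.015 = 192.295
Sxy = Σxy − (Σx)(Σy)/n = 2354.69 − 1949.7 = 404.99
b = Sxy/Sxx = 404.99/192.295 = 2.106087
a = ȳ − b·x̄ = 32.333333 − 2.106087·10.05 = 11.167159
Set a + b·x = 24.2: x = (24.2 − 11.167159) / 2.106087 = 6.188178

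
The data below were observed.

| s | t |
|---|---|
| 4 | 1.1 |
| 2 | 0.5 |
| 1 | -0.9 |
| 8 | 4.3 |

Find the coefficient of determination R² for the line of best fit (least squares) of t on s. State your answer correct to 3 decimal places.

0.973

n = 4, Σx = 15, Σy = 5, Σxy = 38.9, Σx² = 85, Σy² = 20.76
Sxx = Σx² − (Σx)²/n = 85 − 56.25 = 28.75
Sxy = Σxy − (Σx)(Σy)/n = 38.9 − 18.75 = 20.15
Syy = Σy² − (Σy)²/n = 20.76 − 6.25 = 14.51
R² = Sxy²/(Sxx·Syy) = (20.15)²/(28.75·14.51) = 0.973296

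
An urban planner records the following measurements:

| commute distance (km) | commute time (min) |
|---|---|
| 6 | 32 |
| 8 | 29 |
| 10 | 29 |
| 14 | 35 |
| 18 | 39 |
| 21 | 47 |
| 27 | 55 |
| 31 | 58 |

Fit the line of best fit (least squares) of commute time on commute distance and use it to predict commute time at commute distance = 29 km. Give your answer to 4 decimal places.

n = 8, Σx = 135, Σy = 324, Σxy = 6176, Σx² = 2851
Sxx = Σx² − (Σx)²/n = 2851 − 2278.125 = 572.875
Sxy = Σxy − (Σx)(Σy)/n = 6176 − 5467.5 = 708.5
b = Sxy/Sxx = 708.5/572.875 = 1.236744
a = ȳ − b·x̄ = 40.5 − 1.236744·16.875 = 19.629937
ŷ(29) = a + b·29 = 19.629937 + 1.236744·29 = 55.495527

55.4955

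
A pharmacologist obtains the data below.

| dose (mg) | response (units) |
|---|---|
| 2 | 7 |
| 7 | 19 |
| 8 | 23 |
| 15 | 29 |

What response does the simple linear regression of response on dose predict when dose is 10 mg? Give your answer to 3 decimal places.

n = 4, Σx = 32, Σy = 78, Σxy = 766, Σx² = 342
Sxx = Σx² − (Σx)²/n = 342 − 256 = 86
Sxy = Σxy − (Σx)(Σy)/n = 766 − 624 = 142
b = Sxy/Sxx = 142/86 = 1.651163
a = ȳ − b·x̄ = 19.5 − 1.651163·8 = 6.290698
ŷ(10) = a + b·10 = 6.290698 + 1.651163·10 = 22.802326

22.802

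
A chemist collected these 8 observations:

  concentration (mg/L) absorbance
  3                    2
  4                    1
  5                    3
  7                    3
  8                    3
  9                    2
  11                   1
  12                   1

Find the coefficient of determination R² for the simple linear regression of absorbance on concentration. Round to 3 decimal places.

n = 8, Σx = 59, Σy = 16, Σxy = 111, Σx² = 509, Σy² = 38
Sxx = Σx² − (Σx)²/n = 509 − 435.125 = 73.875
Sxy = Σxy − (Σx)(Σy)/n = 111 − 118 = -7
Syy = Σy² − (Σy)²/n = 38 − 32 = 6
R² = Sxy²/(Sxx·Syy) = (-7)²/(73.875·6) = 0.110547

0.111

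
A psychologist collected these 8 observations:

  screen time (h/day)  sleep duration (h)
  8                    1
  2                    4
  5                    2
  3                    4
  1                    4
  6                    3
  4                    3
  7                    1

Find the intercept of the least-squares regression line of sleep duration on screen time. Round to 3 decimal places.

n = 8, Σx = 36, Σy = 22, Σxy = 79, Σx² = 204
Sxx = Σx² − (Σx)²/n = 204 − 162 = 42
Sxy = Σxy − (Σx)(Σy)/n = 79 − 99 = -20
b = Sxy/Sxx = -20/42 = -0.476190
a = ȳ − b·x̄ = 2.75 − (-0.476190)·4.5 = 4.892857

4.893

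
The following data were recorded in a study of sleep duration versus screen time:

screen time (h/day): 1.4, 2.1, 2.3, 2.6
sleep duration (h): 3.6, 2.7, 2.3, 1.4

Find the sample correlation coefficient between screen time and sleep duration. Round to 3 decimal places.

-0.974

n = 4, Σx = 8.4, Σy = 10, Σxy = 19.64, Σx² = 18.42, Σy² = 27.5
Sxx = Σx² − (Σx)²/n = 18.42 − 17.64 = 0.78
Sxy = Σxy − (Σx)(Σy)/n = 19.64 − 21 = -1.36
Syy = Σy² − (Σy)²/n = 27.5 − 25 = 2.5
r = Sxy/√(Sxx·Syy) = -1.36/√(1.95) = -1.36/1.396424 = -0.973916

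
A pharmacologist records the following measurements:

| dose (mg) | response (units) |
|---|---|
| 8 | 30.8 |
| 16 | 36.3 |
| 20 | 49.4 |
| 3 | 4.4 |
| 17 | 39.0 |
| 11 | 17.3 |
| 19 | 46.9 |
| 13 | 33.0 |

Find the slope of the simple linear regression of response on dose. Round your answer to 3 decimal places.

2.367

n = 8, Σx = 107, Σy = 257.1, Σxy = 4001.8, Σx² = 1669
Sxx = Σx² − (Σx)²/n = 1669 − 1431.125 = 237.875
Sxy = Σxy − (Σx)(Σy)/n = 4001.8 − 3438.7125 = 563.0875
b = Sxy/Sxx = 563.0875/237.875 = 2.367157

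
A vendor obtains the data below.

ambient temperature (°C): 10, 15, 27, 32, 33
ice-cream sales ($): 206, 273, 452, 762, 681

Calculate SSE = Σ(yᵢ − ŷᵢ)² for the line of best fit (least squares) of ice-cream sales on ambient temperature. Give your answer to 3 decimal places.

20883.172

n = 5, Σx = 117, Σy = 2374, Σxy = 65216, Σx² = 3167, Σy² = 1365674
Sxx = Σx² − (Σx)²/n = 3167 − 2737.8 = 429.2
Sxy = Σxy − (Σx)(Σy)/n = 65216 − 55551.6 = 9664.4
Syy = Σy² − (Σy)²/n = 1365674 − 1127175.2 = 238498.8
b = Sxy/Sxx = 9664.4/429.2 = 22.517241
SSE = Syy − b·Sxy = 238498.8 − 22.517241·9664.4 = 20883.172414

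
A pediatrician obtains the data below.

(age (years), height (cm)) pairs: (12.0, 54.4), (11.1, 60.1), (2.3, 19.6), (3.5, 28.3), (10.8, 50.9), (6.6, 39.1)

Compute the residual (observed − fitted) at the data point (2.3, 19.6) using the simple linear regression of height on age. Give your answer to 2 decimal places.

-2.44

n = 6, Σx = 46.3, Σy = 252.4, Σxy = 2271.82, Σx² = 444.95
Sxx = Σx² − (Σx)²/n = 444.95 − 357.281667 = 87.668333
Sxy = Σxy − (Σx)(Σy)/n = 2271.82 − 1947.686667 = 324.133333
b = Sxy/Sxx = 324.133333/87.668333 = 3.697268
a = ȳ − b·x̄ = 42.066667 − 3.697268·7.716667 = 13.536081
ŷ(2.3) = 13.536081 + 3.697268·2.3 = 22.039798
residual = y − ŷ = 19.6 − 22.039798 = -2.439798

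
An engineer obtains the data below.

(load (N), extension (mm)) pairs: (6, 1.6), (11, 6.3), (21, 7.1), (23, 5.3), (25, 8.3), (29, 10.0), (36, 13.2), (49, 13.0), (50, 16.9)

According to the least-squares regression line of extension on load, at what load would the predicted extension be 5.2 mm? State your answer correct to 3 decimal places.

n = 9, Σx = 250, Σy = 81.7, Σxy = 2804.6, Σx² = 8790
Sxx = Σx² − (Σx)²/n = 8790 − 6944.444444 = 1845.555556
Sxy = Σxy − (Σx)(Σy)/n = 2804.6 − 2269.444444 = 535.155556
b = Sxy/Sxx = 535.155556/1845.555556 = 0.289970
a = ȳ − b·x̄ = 9.077778 − 0.289970·27.777778 = 1.023058
Set a + b·x = 5.2: x = (5.2 − 1.023058) / 0.289970 = 14.404742

14.405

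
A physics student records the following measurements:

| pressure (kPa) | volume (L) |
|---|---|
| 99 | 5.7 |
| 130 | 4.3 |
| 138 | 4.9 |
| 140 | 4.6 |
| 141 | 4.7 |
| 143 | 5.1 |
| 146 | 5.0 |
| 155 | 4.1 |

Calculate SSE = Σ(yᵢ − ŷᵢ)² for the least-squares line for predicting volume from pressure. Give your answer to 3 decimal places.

n = 8, Σx = 1092, Σy = 38.4, Σxy = 5201, Σx² = 151016, Σy² = 186.06
Sxx = Σx² − (Σx)²/n = 151016 − 149058 = 1958
Sxy = Σxy − (Σx)(Σy)/n = 5201 − 5241.6 = -40.6
Syy = Σy² − (Σy)²/n = 186.06 − 184.32 = 1.74
b = Sxy/Sxx = -40.6/1958 = -0.020735
SSE = Syy − b·Sxy = 1.74 − (-0.020735)·(-40.6) = 0.898141

0.898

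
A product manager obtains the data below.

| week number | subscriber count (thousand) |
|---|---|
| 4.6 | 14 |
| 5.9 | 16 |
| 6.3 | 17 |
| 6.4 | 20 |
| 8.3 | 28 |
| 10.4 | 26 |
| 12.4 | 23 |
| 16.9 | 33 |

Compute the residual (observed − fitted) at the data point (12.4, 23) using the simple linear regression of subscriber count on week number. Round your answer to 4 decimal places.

n = 8, Σx = 71.2, Σy = 177, Σxy = 1739.6, Σx² = 753.04
Sxx = Σx² − (Σx)²/n = 753.04 − 633.68 = 119.36
Sxy = Σxy − (Σx)(Σy)/n = 1739.6 − 1575.3 = 164.3
b = Sxy/Sxx = 164.3/119.36 = 1.376508
a = ȳ − b·x̄ = 22.125 − 1.376508·8.9 = 9.874078
ŷ(12.4) = 9.874078 + 1.376508·12.4 = 26.942778
residual = y − ŷ = 23 − 26.942778 = -3.942778

-3.9428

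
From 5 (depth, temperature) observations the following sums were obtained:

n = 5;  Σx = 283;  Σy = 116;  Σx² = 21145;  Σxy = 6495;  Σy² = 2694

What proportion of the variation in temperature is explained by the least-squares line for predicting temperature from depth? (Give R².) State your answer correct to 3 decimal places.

0.347

Sxx = Σx² − (Σx)²/n = 21145 − 16017.8 = 5127.2
Sxy = Σxy − (Σx)(Σy)/n = 6495 − 6565.6 = -70.6
Syy = Σy² − (Σy)²/n = 2694 − 2691.2 = 2.8
R² = Sxy²/(Sxx·Syy) = (-70.6)²/(5127.2·2.8) = 0.347193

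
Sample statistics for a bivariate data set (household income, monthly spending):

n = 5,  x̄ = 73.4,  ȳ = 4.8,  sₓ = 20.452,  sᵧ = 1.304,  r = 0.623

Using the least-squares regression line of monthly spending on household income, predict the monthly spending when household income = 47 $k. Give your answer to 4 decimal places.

3.7513

b = r · sᵧ/sₓ = 0.623 · 1.304/20.452 = 0.039722
a = ȳ − b·x̄ = 4.8 − 0.039722·73.4 = 1.884414
ŷ(47) = a + b·47 = 1.884414 + 0.039722·47 = 3.751342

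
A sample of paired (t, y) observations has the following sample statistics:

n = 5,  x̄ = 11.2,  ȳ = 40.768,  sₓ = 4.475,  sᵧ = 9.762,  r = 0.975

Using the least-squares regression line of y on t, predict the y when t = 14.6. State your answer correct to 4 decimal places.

b = r · sᵧ/sₓ = 0.975 · 9.762/4.475 = 2.126916
a = ȳ − b·x̄ = 40.768 − 2.126916·11.2 = 16.946539
ŷ(14.6) = a + b·14.6 = 16.946539 + 2.126916·14.6 = 47.999515

47.9995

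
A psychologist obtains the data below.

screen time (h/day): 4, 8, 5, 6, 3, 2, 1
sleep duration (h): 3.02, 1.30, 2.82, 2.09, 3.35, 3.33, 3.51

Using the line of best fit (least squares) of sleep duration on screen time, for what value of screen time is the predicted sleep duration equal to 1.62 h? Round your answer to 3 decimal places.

7.763

n = 7, Σx = 29, Σy = 19.42, Σxy = 69.34, Σx² = 155
Sxx = Σx² − (Σx)²/n = 155 − 120.142857 = 34.857143
Sxy = Σxy − (Σx)(Σy)/n = 69.34 − 80.454286 = -11.114286
b = Sxy/Sxx = -11.114286/34.857143 = -0.318852
a = ȳ − b·x̄ = 2.774286 − (-0.318852)·4.142857 = 4.095246
Set a + b·x = 1.62: x = (1.62 − 4.095246) / (-0.318852) = 7.762982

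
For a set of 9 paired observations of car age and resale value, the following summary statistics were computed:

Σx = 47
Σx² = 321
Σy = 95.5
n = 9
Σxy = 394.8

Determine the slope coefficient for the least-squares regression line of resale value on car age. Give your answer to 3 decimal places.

Sxx = Σx² − (Σx)²/n = 321 − 245.444444 = 75.555556
Sxy = Σxy − (Σx)(Σy)/n = 394.8 − 498.722222 = -103.922222
b = Sxy/Sxx = -103.922222/75.555556 = -1.375441

-1.375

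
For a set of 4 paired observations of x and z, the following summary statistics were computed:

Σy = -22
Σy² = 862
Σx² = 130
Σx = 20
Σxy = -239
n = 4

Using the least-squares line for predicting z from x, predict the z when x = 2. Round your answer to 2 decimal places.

Sxx = Σx² − (Σx)²/n = 130 − 100 = 30
Sxy = Σxy − (Σx)(Σy)/n = -239 − (-110) = -129
b = Sxy/Sxx = -129/30 = -4.3
a = ȳ − b·x̄ = -5.5 − (-4.3)·5 = 16
ŷ(2) = a + b·2 = 16 + (-4.3)·2 = 7.4

7.40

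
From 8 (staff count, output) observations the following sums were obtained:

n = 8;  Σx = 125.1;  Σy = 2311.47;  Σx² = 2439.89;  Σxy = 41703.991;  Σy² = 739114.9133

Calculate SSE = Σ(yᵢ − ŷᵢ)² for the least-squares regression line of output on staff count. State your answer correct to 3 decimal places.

Sxx = Σx² − (Σx)²/n = 2439.89 − 1956.25125 = 483.63875
Sxy = Σxy − (Σx)(Σy)/n = 41703.991 − 36145.612125 = 5558.378875
Syy = Σy² − (Σy)²/n = 739114.9133 − 667861.695112 = 71253.218187
b = Sxy/Sxx = 5558.378875/483.63875 = 11.492832
SSE = Syy − b·Sxy = 71253.218187 − 11.492832·5558.378875 = 7371.703900

7371.704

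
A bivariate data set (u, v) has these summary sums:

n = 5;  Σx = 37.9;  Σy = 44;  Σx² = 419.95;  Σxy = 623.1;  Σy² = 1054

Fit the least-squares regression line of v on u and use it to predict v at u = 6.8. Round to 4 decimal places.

Sxx = Σx² − (Σx)²/n = 419.95 − 287.282 = 132.668
Sxy = Σxy − (Σx)(Σy)/n = 623.1 − 333.52 = 289.58
b = Sxy/Sxx = 289.58/132.668 = 2.182742
a = ȳ − b·x̄ = 8.8 − 2.182742·7.58 = -7.745183
ŷ(6.8) = a + b·6.8 = -7.745183 + 2.182742·6.8 = 7.097461

7.0975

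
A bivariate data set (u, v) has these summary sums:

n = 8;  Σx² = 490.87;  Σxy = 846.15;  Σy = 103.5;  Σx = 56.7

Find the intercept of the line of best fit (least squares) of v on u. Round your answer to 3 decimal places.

Sxx = Σx² − (Σx)²/n = 490.87 − 401.86125 = 89.00875
Sxy = Σxy − (Σx)(Σy)/n = 846.15 − 733.55625 = 112.59375
b = Sxy/Sxx = 112.59375/89.00875 = 1.264974
a = ȳ − b·x̄ = 12.9375 − 1.264974·7.0875 = 3.971997

3.972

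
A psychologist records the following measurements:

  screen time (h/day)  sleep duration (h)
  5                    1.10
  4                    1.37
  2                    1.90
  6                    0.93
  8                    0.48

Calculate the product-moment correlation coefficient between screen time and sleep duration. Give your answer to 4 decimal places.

n = 5, Σx = 25, Σy = 5.78, Σxy = 24.2, Σx² = 145, Σy² = 7.7922
Sxx = Σx² − (Σx)²/n = 145 − 125 = 20
Sxy = Σxy − (Σx)(Σy)/n = 24.2 − 28.9 = -4.7
Syy = Σy² − (Σy)²/n = 7.7922 − 6.68168 = 1.11052
r = Sxy/√(Sxx·Syy) = -4.7/√(22.2104) = -4.7/4.712791 = -0.997286

-0.9973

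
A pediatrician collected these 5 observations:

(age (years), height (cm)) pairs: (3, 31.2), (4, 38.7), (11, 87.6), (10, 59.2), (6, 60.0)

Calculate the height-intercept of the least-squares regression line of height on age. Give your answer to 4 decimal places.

17.5331

n = 5, Σx = 34, Σy = 276.7, Σxy = 2164, Σx² = 282
Sxx = Σx² − (Σx)²/n = 282 − 231.2 = 50.8
Sxy = Σxy − (Σx)(Σy)/n = 2164 − 1881.56 = 282.44
b = Sxy/Sxx = 282.44/50.8 = 5.559843
a = ȳ − b·x̄ = 55.34 − 5.559843·6.8 = 17.533071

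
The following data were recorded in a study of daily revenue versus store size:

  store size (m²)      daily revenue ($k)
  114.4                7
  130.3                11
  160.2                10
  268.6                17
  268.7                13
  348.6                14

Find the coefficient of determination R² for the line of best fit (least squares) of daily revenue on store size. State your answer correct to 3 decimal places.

0.628

n = 6, Σx = 1290.8, Σy = 72, Σxy = 16775.8, Σx² = 321597.1, Σy² = 924
Sxx = Σx² − (Σx)²/n = 321597.1 − 277694.106667 = 43902.993333
Sxy = Σxy − (Σx)(Σy)/n = 16775.8 − 15489.6 = 1286.2
Syy = Σy² − (Σy)²/n = 924 − 864 = 60
R² = Sxy²/(Sxx·Syy) = (1286.2)²/(43902.993333·60) = 0.628017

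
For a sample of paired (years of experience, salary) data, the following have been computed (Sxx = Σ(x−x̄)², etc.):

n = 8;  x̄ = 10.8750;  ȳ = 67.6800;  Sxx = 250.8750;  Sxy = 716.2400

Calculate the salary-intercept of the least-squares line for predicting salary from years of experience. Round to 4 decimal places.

36.6322

b = Sxy/Sxx = 716.24/250.875 = 2.854968
a = ȳ − b·x̄ = 67.68 − 2.854968·10.875 = 36.632227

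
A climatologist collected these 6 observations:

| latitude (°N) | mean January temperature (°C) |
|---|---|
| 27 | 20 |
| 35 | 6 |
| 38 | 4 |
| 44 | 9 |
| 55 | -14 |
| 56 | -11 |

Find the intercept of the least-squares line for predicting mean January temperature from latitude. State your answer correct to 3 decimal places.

n = 6, Σx = 255, Σy = 14, Σxy = -88, Σx² = 11495
Sxx = Σx² − (Σx)²/n = 11495 − 10837.5 = 657.5
Sxy = Σxy − (Σx)(Σy)/n = -88 − 595 = -683
b = Sxy/Sxx = -683/657.5 = -1.038783
a = ȳ − b·x̄ = 2.333333 − (-1.038783)·42.5 = 46.481622

46.482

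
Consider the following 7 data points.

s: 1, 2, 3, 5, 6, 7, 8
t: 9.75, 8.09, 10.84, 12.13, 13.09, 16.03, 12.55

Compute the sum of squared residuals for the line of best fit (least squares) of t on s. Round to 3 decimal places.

n = 7, Σx = 32, Σy = 82.48, Σxy = 410.25, Σx² = 188, Σy² = 1010.9646
Sxx = Σx² − (Σx)²/n = 188 − 146.285714 = 41.714286
Sxy = Σxy − (Σx)(Σy)/n = 410.25 − 377.051429 = 33.198571
Syy = Σy² − (Σy)²/n = 1010.9646 − 971.850057 = 39.114543
b = Sxy/Sxx = 33.198571/41.714286 = 0.795856
SSE = Syy − b·Sxy = 39.114543 − 0.795856·33.198571 = 12.693255

12.693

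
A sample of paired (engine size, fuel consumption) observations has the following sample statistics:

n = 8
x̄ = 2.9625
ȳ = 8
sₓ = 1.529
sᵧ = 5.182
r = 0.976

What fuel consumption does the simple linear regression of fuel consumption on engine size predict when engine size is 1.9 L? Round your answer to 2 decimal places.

b = r · sᵧ/sₓ = 0.976 · 5.182/1.529 = 3.307804
a = ȳ − b·x̄ = 8 − 3.307804·2.9625 = -1.799369
ŷ(1.9) = a + b·1.9 = -1.799369 + 3.307804·1.9 = 4.485458

4.49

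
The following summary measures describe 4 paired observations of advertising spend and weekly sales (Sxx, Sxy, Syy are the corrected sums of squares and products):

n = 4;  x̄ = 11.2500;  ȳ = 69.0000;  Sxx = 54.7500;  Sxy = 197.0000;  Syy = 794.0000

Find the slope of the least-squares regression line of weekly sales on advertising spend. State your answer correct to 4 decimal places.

b = Sxy/Sxx = 197/54.75 = 3.598174

3.5982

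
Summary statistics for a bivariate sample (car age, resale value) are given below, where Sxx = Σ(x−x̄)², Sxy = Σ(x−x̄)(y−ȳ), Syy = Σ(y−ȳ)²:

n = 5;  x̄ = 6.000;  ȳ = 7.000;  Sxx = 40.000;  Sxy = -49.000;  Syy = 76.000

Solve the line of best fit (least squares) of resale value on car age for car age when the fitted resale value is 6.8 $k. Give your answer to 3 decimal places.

b = Sxy/Sxx = -49/40 = -1.225
a = ȳ − b·x̄ = 7 − (-1.225)·6 = 14.35
Set a + b·x = 6.8: x = (6.8 − 14.35) / (-1.225) = 6.163265

6.163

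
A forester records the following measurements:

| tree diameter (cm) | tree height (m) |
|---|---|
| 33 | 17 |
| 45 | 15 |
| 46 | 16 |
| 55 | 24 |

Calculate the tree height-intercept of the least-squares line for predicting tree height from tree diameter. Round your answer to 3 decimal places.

n = 4, Σx = 179, Σy = 72, Σxy = 3292, Σx² = 8255
Sxx = Σx² − (Σx)²/n = 8255 − 8010.25 = 244.75
Sxy = Σxy − (Σx)(Σy)/n = 3292 − 3222 = 70
b = Sxy/Sxx = 70/244.75 = 0.286006
a = ȳ − b·x̄ = 18 − 0.286006·44.75 = 5.201226

5.201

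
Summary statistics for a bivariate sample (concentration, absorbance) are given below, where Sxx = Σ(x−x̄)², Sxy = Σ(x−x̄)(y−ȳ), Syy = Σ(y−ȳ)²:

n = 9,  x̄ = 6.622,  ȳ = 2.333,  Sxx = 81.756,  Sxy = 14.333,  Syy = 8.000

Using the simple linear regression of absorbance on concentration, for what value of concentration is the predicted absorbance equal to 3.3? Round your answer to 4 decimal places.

b = Sxy/Sxx = 14.333/81.756 = 0.175314
a = ȳ − b·x̄ = 2.333 − 0.175314·6.622 = 1.172068
Set a + b·x = 3.3: x = (3.3 − 1.172068) / 0.175314 = 12.137806

12.1378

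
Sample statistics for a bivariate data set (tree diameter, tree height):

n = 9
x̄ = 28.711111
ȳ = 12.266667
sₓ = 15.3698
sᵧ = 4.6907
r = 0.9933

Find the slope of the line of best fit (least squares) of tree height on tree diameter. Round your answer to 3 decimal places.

0.303

b = r · sᵧ/sₓ = 0.9933 · 4.6907/15.3698 = 0.303145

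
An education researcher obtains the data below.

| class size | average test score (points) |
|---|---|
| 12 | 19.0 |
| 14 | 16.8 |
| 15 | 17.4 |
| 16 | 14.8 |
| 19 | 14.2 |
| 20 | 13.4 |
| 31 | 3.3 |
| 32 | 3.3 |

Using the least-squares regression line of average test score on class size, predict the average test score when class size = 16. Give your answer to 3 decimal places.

15.866

n = 8, Σx = 159, Σy = 102.2, Σxy = 1706.7, Σx² = 3567
Sxx = Σx² − (Σx)²/n = 3567 − 3160.125 = 406.875
Sxy = Σxy − (Σx)(Σy)/n = 1706.7 − 2031.225 = -324.525
b = Sxy/Sxx = -324.525/406.875 = -0.797604
a = ȳ − b·x̄ = 12.775 − (-0.797604)·19.875 = 28.627373
ŷ(16) = a + b·16 = 28.627373 + (-0.797604)·16 = 15.865714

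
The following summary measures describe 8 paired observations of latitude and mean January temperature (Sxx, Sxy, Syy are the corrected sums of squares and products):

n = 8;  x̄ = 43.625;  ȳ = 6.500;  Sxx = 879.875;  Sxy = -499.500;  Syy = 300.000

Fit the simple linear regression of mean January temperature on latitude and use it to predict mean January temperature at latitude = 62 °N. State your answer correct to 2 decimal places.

-3.93

b = Sxy/Sxx = -499.5/879.875 = -0.567694
a = ȳ − b·x̄ = 6.5 − (-0.567694)·43.625 = 31.265663
ŷ(62) = a + b·62 = 31.265663 + (-0.567694)·62 = -3.931382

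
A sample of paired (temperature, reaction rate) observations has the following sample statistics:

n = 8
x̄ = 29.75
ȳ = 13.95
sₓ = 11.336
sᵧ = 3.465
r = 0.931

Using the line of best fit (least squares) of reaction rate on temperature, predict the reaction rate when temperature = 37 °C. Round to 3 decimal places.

16.013

b = r · sᵧ/sₓ = 0.931 · 3.465/11.336 = 0.284573
a = ȳ − b·x̄ = 13.95 − 0.284573·29.75 = 5.483965
ŷ(37) = a + b·37 = 5.483965 + 0.284573·37 = 16.013151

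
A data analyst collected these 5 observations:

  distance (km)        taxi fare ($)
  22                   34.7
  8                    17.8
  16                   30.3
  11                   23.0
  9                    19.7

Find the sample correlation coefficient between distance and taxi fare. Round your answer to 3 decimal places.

0.986

n = 5, Σx = 66, Σy = 125.5, Σxy = 1820.9, Σx² = 1006, Σy² = 3356.11
Sxx = Σx² − (Σx)²/n = 1006 − 871.2 = 134.8
Sxy = Σxy − (Σx)(Σy)/n = 1820.9 − 1656.6 = 164.3
Syy = Σy² − (Σy)²/n = 3356.11 − 3150.05 = 206.06
r = Sxy/√(Sxx·Syy) = 164.3/√(27776.888) = 164.3/166.663997 = 0.985816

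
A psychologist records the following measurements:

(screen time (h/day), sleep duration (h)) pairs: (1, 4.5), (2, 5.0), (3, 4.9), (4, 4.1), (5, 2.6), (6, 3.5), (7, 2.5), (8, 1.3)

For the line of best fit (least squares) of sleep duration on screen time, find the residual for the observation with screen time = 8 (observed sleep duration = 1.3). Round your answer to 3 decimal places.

-0.558

n = 8, Σx = 36, Σy = 28.4, Σxy = 107.5, Σx² = 204
Sxx = Σx² − (Σx)²/n = 204 − 162 = 42
Sxy = Σxy − (Σx)(Σy)/n = 107.5 − 127.8 = -20.3
b = Sxy/Sxx = -20.3/42 = -0.483333
a = ȳ − b·x̄ = 3.55 − (-0.483333)·4.5 = 5.725
ŷ(8) = 5.725 + (-0.483333)·8 = 1.858333
residual = y − ŷ = 1.3 − 1.858333 = -0.558333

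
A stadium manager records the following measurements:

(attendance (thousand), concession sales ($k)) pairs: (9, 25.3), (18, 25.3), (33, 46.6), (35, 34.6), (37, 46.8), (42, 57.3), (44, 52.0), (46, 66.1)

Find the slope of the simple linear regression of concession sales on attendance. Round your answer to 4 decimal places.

1.0207

n = 8, Σx = 264, Σy = 354, Σxy = 12898.7, Σx² = 9904
Sxx = Σx² − (Σx)²/n = 9904 − 8712 = 1192
Sxy = Σxy − (Σx)(Σy)/n = 12898.7 − 11682 = 1216.7
b = Sxy/Sxx = 1216.7/1192 = 1.020721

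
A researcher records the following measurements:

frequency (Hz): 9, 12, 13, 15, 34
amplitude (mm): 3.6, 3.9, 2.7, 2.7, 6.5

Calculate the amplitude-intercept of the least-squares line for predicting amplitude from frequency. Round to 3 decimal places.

n = 5, Σx = 83, Σy = 19.4, Σxy = 375.8, Σx² = 1775
Sxx = Σx² − (Σx)²/n = 1775 − 1377.8 = 397.2
Sxy = Σxy − (Σx)(Σy)/n = 375.8 − 322.04 = 53.76
b = Sxy/Sxx = 53.76/397.2 = 0.135347
a = ȳ − b·x̄ = 3.88 − 0.135347·16.6 = 1.633233

1.633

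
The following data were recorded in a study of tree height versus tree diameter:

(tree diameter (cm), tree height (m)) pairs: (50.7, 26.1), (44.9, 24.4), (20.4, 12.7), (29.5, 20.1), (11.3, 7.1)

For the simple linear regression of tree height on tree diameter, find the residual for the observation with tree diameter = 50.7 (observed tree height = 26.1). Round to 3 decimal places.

-1.194

n = 5, Σx = 156.8, Σy = 90.4, Σxy = 3351.09, Σx² = 6000.6
Sxx = Σx² − (Σx)²/n = 6000.6 − 4917.248 = 1083.352
Sxy = Σxy − (Σx)(Σy)/n = 3351.09 − 2834.944 = 516.146
b = Sxy/Sxx = 516.146/1083.352 = 0.476434
a = ȳ − b·x̄ = 18.08 − 0.476434·31.36 = 3.139022
ŷ(50.7) = 3.139022 + 0.476434·50.7 = 27.294238
residual = y − ŷ = 26.1 − 27.294238 = -1.194238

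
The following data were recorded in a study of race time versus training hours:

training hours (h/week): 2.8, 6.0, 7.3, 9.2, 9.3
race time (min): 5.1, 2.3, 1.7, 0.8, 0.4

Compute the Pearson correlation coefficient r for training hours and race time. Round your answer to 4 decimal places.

-0.9890

n = 5, Σx = 34.6, Σy = 10.3, Σxy = 51.57, Σx² = 268.26, Σy² = 34.99
Sxx = Σx² − (Σx)²/n = 268.26 − 239.432 = 28.828
Sxy = Σxy − (Σx)(Σy)/n = 51.57 − 71.276 = -19.706
Syy = Σy² − (Σy)²/n = 34.99 − 21.218 = 13.772
r = Sxy/√(Sxx·Syy) = -19.706/√(397.019216) = -19.706/19.925341 = -0.988992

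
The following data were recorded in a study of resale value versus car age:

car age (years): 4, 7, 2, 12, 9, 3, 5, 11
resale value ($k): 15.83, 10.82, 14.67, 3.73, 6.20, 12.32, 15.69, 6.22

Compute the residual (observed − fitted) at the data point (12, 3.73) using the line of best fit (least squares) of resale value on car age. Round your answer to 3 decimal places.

-0.721

n = 8, Σx = 53, Σy = 85.48, Σxy = 452.79, Σx² = 449
Sxx = Σx² − (Σx)²/n = 449 − 351.125 = 97.875
Sxy = Σxy − (Σx)(Σy)/n = 452.79 − 566.305 = -113.515
b = Sxy/Sxx = -113.515/97.875 = -1.159796
a = ȳ − b·x̄ = 10.685 − (-1.159796)·6.625 = 18.368646
ŷ(12) = 18.368646 + (-1.159796)·12 = 4.451098
residual = y − ŷ = 3.73 − 4.451098 = -0.721098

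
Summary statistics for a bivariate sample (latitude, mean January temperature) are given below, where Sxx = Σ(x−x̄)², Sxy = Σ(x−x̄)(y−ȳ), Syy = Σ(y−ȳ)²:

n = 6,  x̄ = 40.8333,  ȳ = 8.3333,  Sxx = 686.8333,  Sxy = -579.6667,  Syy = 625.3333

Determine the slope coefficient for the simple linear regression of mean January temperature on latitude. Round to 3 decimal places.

-0.844

b = Sxy/Sxx = -579.6667/686.8333 = -0.843970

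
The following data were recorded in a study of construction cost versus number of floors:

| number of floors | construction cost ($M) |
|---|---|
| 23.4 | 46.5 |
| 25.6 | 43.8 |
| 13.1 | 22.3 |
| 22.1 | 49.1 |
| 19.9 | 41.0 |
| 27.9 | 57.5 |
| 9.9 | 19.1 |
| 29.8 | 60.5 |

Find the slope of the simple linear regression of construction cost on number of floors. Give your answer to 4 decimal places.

2.0863

n = 8, Σx = 171.7, Σy = 339.8, Σxy = 7998.76, Σx² = 4023.41
Sxx = Σx² − (Σx)²/n = 4023.41 − 3685.11125 = 338.29875
Sxy = Σxy − (Σx)(Σy)/n = 7998.76 − 7292.9575 = 705.8025
b = Sxy/Sxx = 705.8025/338.29875 = 2.086329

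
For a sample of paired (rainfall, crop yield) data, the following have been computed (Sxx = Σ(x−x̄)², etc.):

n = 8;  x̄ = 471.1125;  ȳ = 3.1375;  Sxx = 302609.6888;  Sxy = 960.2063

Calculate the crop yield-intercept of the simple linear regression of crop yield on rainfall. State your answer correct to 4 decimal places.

b = Sxy/Sxx = 960.2063/302609.6888 = 0.003173
a = ȳ − b·x̄ = 3.1375 − 0.003173·471.1125 = 1.642620

1.6426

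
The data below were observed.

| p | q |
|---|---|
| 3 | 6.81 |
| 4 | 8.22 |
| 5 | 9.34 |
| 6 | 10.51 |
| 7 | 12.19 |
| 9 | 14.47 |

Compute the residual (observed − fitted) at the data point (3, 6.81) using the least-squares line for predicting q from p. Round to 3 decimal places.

n = 6, Σx = 34, Σy = 61.54, Σxy = 378.63, Σx² = 216
Sxx = Σx² − (Σx)²/n = 216 − 192.666667 = 23.333333
Sxy = Σxy − (Σx)(Σy)/n = 378.63 − 348.726667 = 29.903333
b = Sxy/Sxx = 29.903333/23.333333 = 1.281571
a = ȳ − b·x̄ = 10.256667 − 1.281571·5.666667 = 2.994429
ŷ(3) = 2.994429 + 1.281571·3 = 6.839143
residual = y − ŷ = 6.81 − 6.839143 = -0.029143

-0.029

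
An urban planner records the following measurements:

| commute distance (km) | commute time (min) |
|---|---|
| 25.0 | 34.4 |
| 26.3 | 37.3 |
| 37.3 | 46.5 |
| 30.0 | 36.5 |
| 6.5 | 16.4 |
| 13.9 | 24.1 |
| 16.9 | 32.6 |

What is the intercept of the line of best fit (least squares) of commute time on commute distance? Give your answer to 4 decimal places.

n = 7, Σx = 155.9, Σy = 227.8, Σxy = 5662.97, Σx² = 4129.05
Sxx = Σx² − (Σx)²/n = 4129.05 − 3472.115714 = 656.934286
Sxy = Σxy − (Σx)(Σy)/n = 5662.97 − 5073.431429 = 589.538571
b = Sxy/Sxx = 589.538571/656.934286 = 0.897409
a = ȳ − b·x̄ = 32.542857 − 0.897409·22.271429 = 12.556282

12.5563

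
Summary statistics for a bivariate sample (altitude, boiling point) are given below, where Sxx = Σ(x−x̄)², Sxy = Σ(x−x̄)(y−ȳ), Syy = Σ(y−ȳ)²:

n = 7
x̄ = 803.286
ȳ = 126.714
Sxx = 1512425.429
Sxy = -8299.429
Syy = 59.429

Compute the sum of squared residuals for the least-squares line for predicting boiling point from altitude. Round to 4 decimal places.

b = Sxy/Sxx = -8299.429/1512425.429 = -0.005487
SSE = Syy − b·Sxy = 59.429 − (-0.005487)·(-8299.429) = 13.885914

13.8859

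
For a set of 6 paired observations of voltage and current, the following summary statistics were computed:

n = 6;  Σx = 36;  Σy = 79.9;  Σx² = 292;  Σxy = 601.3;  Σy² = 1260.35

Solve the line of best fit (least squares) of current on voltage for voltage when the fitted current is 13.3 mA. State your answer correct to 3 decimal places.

5.990

Sxx = Σx² − (Σx)²/n = 292 − 216 = 76
Sxy = Σxy − (Σx)(Σy)/n = 601.3 − 479.4 = 121.9
b = Sxy/Sxx = 121.9/76 = 1.603947
a = ȳ − b·x̄ = 13.316667 − 1.603947·6 = 3.692982
Set a + b·x = 13.3: x = (13.3 − 3.692982) / 1.603947 = 5.989609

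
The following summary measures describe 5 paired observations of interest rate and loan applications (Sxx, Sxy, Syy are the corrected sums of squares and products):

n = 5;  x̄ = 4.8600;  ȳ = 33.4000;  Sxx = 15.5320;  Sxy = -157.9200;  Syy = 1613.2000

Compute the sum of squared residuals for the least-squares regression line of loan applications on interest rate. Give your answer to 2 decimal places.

b = Sxy/Sxx = -157.92/15.532 = -10.167396
SSE = Syy − b·Sxy = 1613.2 − (-10.167396)·(-157.92) = 7.564770

7.56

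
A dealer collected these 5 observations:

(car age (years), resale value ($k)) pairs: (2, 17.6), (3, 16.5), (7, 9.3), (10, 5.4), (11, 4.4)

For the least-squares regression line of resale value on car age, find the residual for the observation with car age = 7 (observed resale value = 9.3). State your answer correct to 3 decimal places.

n = 5, Σx = 33, Σy = 53.2, Σxy = 252.2, Σx² = 283
Sxx = Σx² − (Σx)²/n = 283 − 217.8 = 65.2
Sxy = Σxy − (Σx)(Σy)/n = 252.2 − 351.12 = -98.92
b = Sxy/Sxx = -98.92/65.2 = -1.517178
a = ȳ − b·x̄ = 10.64 − (-1.517178)·6.6 = 20.653374
ŷ(7) = 20.653374 + (-1.517178)·7 = 10.033129
residual = y − ŷ = 9.3 − 10.033129 = -0.733129

-0.733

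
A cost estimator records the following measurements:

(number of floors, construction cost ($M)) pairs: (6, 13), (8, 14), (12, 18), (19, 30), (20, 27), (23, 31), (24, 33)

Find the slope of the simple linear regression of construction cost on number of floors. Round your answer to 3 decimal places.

1.148

n = 7, Σx = 112, Σy = 166, Σxy = 3021, Σx² = 2110
Sxx = Σx² − (Σx)²/n = 2110 − 1792 = 318
Sxy = Σxy − (Σx)(Σy)/n = 3021 − 2656 = 365
b = Sxy/Sxx = 365/318 = 1.147799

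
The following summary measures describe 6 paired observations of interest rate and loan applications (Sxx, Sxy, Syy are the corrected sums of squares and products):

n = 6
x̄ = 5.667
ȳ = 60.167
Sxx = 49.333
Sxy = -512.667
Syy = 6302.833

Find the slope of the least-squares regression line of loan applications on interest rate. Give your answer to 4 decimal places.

b = Sxy/Sxx = -512.667/49.333 = -10.391969

-10.3920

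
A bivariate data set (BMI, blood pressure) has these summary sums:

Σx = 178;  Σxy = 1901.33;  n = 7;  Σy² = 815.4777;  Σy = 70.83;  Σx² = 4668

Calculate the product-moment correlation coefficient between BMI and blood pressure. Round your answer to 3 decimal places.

0.847

Sxx = Σx² − (Σx)²/n = 4668 − 4526.285714 = 141.714286
Sxy = Σxy − (Σx)(Σy)/n = 1901.33 − 1801.105714 = 100.224286
Syy = Σy² − (Σy)²/n = 815.4777 − 716.698414 = 98.779286
r = Sxy/√(Sxx·Syy) = 100.224286/√(13998.435918) = 100.224286/118.314986 = 0.847097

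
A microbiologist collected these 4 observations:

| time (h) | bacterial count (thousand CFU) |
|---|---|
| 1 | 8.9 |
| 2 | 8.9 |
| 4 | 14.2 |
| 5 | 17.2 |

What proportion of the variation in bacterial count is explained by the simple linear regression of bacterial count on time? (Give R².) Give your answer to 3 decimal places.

0.945

n = 4, Σx = 12, Σy = 49.2, Σxy = 169.5, Σx² = 46, Σy² = 655.9
Sxx = Σx² − (Σx)²/n = 46 − 36 = 10
Sxy = Σxy − (Σx)(Σy)/n = 169.5 − 147.6 = 21.9
Syy = Σy² − (Σy)²/n = 655.9 − 605.16 = 50.74
R² = Sxy²/(Sxx·Syy) = (21.9)²/(10·50.74) = 0.945231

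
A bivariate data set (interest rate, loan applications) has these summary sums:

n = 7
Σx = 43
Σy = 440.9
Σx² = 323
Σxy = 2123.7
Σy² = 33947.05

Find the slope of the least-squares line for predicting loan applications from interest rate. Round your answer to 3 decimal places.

Sxx = Σx² − (Σx)²/n = 323 − 264.142857 = 58.857143
Sxy = Σxy − (Σx)(Σy)/n = 2123.7 − 2708.385714 = -584.685714
b = Sxy/Sxx = -584.685714/58.857143 = -9.933981

-9.934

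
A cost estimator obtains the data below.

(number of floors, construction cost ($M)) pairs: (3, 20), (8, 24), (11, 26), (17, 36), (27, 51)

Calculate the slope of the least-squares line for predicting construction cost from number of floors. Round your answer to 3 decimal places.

1.334

n = 5, Σx = 66, Σy = 157, Σxy = 2527, Σx² = 1212
Sxx = Σx² − (Σx)²/n = 1212 − 871.2 = 340.8
Sxy = Σxy − (Σx)(Σy)/n = 2527 − 2072.4 = 454.6
b = Sxy/Sxx = 454.6/340.8 = 1.333920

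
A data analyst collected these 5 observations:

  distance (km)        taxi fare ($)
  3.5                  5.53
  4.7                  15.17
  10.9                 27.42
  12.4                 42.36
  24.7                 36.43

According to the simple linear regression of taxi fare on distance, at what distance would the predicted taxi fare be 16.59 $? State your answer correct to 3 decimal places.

n = 5, Σx = 56.2, Σy = 126.91, Σxy = 1814.617, Σx² = 917
Sxx = Σx² − (Σx)²/n = 917 − 631.688 = 285.312
Sxy = Σxy − (Σx)(Σy)/n = 1814.617 − 1426.4684 = 388.1486
b = Sxy/Sxx = 388.1486/285.312 = 1.360436
a = ȳ − b·x̄ = 25.382 − 1.360436·11.24 = 10.090704
Set a + b·x = 16.59: x = (16.59 − 10.090704) / 1.360436 = 4.777364

4.777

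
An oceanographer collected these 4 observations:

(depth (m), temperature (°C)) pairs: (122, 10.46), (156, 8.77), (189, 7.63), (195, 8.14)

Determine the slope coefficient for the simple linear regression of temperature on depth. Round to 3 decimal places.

-0.035

n = 4, Σx = 662, Σy = 35, Σxy = 5673.61, Σx² = 112966
Sxx = Σx² − (Σx)²/n = 112966 − 109561 = 3405
Sxy = Σxy − (Σx)(Σy)/n = 5673.61 − 5792.5 = -118.89
b = Sxy/Sxx = -118.89/3405 = -0.034916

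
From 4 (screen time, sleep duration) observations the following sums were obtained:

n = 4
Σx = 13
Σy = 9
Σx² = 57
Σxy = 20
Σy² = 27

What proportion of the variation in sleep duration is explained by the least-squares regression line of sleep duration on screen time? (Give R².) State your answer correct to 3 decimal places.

Sxx = Σx² − (Σx)²/n = 57 − 42.25 = 14.75
Sxy = Σxy − (Σx)(Σy)/n = 20 − 29.25 = -9.25
Syy = Σy² − (Σy)²/n = 27 − 20.25 = 6.75
R² = Sxy²/(Sxx·Syy) = (-9.25)²/(14.75·6.75) = 0.859385

0.859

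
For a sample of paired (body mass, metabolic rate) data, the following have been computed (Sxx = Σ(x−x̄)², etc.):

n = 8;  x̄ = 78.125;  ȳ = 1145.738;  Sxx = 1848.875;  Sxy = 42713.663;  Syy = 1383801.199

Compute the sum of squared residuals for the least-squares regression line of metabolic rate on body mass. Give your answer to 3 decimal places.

b = Sxy/Sxx = 42713.663/1848.875 = 23.102515
SSE = Syy − b·Sxy = 1383801.199 − 23.102515·42713.663 = 397008.145453

397008.145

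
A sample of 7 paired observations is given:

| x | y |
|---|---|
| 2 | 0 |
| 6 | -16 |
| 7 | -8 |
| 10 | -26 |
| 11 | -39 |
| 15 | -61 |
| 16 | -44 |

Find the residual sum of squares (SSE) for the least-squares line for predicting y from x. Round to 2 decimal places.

367.59

n = 7, Σx = 67, Σy = -194, Σxy = -2460, Σx² = 791, Σy² = 8174
Sxx = Σx² − (Σx)²/n = 791 − 641.285714 = 149.714286
Sxy = Σxy − (Σx)(Σy)/n = -2460 − (-1856.857143) = -603.142857
Syy = Σy² − (Σy)²/n = 8174 − 5376.571429 = 2797.428571
b = Sxy/Sxx = -603.142857/149.714286 = -4.028626
SSE = Syy − b·Sxy = 2797.428571 − (-4.028626)·(-603.142857) = 367.591603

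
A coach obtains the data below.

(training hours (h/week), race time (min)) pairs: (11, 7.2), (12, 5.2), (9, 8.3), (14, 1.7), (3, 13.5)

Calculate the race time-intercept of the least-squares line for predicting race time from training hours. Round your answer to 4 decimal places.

17.0381

n = 5, Σx = 49, Σy = 35.9, Σxy = 280.6, Σx² = 551
Sxx = Σx² − (Σx)²/n = 551 − 480.2 = 70.8
Sxy = Σxy − (Σx)(Σy)/n = 280.6 − 351.82 = -71.22
b = Sxy/Sxx = -71.22/70.8 = -1.005932
a = ȳ − b·x̄ = 7.18 − (-1.005932)·9.8 = 17.038136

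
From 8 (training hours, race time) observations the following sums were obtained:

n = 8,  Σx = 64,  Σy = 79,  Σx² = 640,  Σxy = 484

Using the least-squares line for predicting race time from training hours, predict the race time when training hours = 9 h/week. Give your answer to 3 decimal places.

8.719

Sxx = Σx² − (Σx)²/n = 640 − 512 = 128
Sxy = Σxy − (Σx)(Σy)/n = 484 − 632 = -148
b = Sxy/Sxx = -148/128 = -1.15625
a = ȳ − b·x̄ = 9.875 − (-1.15625)·8 = 19.125
ŷ(9) = a + b·9 = 19.125 + (-1.15625)·9 = 8.71875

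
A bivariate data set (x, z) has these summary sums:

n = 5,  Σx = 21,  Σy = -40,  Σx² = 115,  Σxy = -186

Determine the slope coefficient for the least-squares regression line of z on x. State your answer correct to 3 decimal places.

Sxx = Σx² − (Σx)²/n = 115 − 88.2 = 26.8
Sxy = Σxy − (Σx)(Σy)/n = -186 − (-168) = -18
b = Sxy/Sxx = -18/26.8 = -0.671642

-0.672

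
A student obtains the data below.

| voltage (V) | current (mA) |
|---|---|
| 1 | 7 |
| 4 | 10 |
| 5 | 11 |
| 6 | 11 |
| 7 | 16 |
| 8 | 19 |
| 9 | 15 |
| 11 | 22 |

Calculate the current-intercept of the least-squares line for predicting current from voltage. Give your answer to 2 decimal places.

4.35

n = 8, Σx = 51, Σy = 111, Σxy = 809, Σx² = 393
Sxx = Σx² − (Σx)²/n = 393 − 325.125 = 67.875
Sxy = Σxy − (Σx)(Σy)/n = 809 − 707.625 = 101.375
b = Sxy/Sxx = 101.375/67.875 = 1.493554
a = ȳ − b·x̄ = 13.875 − 1.493554·6.375 = 4.353591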